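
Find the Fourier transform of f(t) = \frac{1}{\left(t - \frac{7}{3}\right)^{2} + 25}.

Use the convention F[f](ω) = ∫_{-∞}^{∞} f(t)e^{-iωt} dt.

F(ω) = \frac{\pi e^{- \frac{7 i \omega}{3} - 5 \left|{\omega}\right|}}{5}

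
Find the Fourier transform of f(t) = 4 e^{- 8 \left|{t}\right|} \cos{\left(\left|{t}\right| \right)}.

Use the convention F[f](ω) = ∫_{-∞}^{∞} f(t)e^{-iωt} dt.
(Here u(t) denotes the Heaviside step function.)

F(ω) = \frac{64 \left(\omega^{2} + 65\right)}{\omega^{4} + 126 \omega^{2} + 4225}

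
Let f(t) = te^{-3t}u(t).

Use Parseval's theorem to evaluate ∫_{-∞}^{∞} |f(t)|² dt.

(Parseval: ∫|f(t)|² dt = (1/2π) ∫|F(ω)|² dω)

∫|f(t)|² dt = \frac{1}{108}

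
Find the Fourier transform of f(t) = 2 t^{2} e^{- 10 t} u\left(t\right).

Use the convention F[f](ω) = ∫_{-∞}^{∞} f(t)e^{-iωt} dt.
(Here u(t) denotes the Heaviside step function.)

F(ω) = \frac{4}{\left(i \omega + 10\right)^{3}}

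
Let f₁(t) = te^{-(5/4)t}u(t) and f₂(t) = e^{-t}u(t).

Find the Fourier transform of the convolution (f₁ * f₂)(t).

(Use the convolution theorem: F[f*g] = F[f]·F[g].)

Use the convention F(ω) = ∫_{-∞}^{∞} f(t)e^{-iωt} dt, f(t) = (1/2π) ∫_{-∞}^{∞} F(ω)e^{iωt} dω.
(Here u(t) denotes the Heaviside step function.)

F[f₁*f₂](ω) = \frac{16}{\left(i \omega + 1\right) \left(4 i \omega + 5\right)^{2}}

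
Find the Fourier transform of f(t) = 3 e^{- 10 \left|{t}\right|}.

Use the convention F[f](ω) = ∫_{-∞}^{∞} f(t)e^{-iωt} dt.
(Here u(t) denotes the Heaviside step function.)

F(ω) = \frac{60}{\omega^{2} + 100}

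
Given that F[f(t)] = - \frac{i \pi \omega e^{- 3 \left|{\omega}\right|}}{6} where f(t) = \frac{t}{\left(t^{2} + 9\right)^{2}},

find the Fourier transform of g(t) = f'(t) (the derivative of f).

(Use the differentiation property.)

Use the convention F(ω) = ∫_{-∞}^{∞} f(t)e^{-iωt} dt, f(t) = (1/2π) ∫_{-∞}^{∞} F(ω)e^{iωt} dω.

F[g](ω) = \frac{\pi \omega^{2} e^{- 3 \left|{\omega}\right|}}{6}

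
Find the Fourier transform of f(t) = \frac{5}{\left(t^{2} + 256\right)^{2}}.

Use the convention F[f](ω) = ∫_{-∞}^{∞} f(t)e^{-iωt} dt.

F(ω) = \frac{5 \pi \left(16 \left|{\omega}\right| + 1\right) e^{- 16 \left|{\omega}\right|}}{8192}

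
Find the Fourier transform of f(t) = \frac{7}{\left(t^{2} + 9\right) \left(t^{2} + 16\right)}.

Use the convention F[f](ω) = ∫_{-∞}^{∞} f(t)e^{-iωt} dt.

F(ω) = \frac{\pi \left(4 e^{\left|{\omega}\right|} - 3\right) e^{- 4 \left|{\omega}\right|}}{12}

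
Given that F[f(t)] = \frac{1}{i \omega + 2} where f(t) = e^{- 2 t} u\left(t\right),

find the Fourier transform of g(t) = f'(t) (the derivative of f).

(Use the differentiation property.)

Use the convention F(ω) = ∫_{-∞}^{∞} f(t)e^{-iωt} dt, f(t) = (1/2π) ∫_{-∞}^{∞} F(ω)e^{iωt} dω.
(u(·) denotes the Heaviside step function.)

F[g](ω) = \frac{\omega}{\omega - 2 i}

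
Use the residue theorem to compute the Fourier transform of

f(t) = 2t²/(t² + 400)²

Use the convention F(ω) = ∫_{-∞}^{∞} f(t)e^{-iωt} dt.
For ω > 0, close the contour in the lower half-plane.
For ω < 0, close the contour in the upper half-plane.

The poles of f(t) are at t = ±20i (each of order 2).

Let g(z) = f(z)e^{-iωz}; for large |z| the factor e^{-iωz} decays in the lower half-plane when ω > 0 and in the upper half-plane when ω < 0.

Case ω > 0 (lower half-plane, clockwise contour ⇒ F(ω) = -2πi·ΣRes):
  Res_{z = - 20 i} g(z) = \frac{i \left(1 - 20 \omega\right) e^{- 20 \omega}}{40} (pole of order 2)
  F(ω) = -2πi·ΣRes = \frac{\pi \left(1 - 20 \omega\right) e^{- 20 \omega}}{20}

Case ω < 0 (upper half-plane, counterclockwise contour ⇒ F(ω) = +2πi·ΣRes):
  Res_{z = 20 i} g(z) = \frac{i \left(- 20 \omega - 1\right) e^{20 \omega}}{40} (pole of order 2)
  F(ω) = 2πi·ΣRes = \frac{\pi \left(20 \omega + 1\right) e^{20 \omega}}{20}

Both cases combine into a single formula in |ω|:

F(ω) = \frac{\pi \left(1 - 20 \left|{\omega}\right|\right) e^{- 20 \left|{\omega}\right|}}{20}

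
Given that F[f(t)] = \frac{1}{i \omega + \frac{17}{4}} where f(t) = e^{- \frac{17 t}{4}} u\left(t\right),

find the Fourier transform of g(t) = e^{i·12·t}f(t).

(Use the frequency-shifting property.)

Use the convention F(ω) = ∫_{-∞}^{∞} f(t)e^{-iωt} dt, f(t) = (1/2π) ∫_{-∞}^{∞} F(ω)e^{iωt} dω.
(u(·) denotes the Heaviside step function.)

F[g](ω) = \frac{4}{4 i \left(\omega - 12\right) + 17}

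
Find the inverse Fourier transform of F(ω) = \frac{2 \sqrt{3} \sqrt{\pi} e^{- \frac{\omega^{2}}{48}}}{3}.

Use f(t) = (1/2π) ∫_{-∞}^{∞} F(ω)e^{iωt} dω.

f(t) = 4 e^{- 12 t^{2}}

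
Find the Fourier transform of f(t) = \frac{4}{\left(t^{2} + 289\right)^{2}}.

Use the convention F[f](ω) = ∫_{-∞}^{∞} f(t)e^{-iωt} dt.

F(ω) = \frac{2 \pi \left(17 \left|{\omega}\right| + 1\right) e^{- 17 \left|{\omega}\right|}}{4913}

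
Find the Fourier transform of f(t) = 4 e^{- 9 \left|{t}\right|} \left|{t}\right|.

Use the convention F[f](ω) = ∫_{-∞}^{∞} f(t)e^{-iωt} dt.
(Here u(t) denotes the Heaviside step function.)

F(ω) = \frac{8 \left(81 - \omega^{2}\right)}{\left(\omega^{2} + 81\right)^{2}}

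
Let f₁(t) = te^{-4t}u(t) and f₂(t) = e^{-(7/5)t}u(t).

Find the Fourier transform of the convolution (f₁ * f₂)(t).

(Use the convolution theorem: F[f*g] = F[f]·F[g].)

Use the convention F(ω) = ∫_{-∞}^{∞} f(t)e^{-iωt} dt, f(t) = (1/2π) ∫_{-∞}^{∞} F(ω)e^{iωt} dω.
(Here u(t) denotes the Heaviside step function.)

F[f₁*f₂](ω) = \frac{5}{\left(i \omega + 4\right)^{2} \left(5 i \omega + 7\right)}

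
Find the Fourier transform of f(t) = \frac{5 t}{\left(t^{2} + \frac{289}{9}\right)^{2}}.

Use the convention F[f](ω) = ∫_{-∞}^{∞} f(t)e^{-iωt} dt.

F(ω) = - \frac{15 i \pi \omega e^{- \frac{17 \left|{\omega}\right|}{3}}}{34}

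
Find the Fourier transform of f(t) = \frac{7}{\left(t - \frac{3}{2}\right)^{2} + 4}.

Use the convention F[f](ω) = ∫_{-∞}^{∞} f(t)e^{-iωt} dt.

F(ω) = \frac{7 \pi e^{- \frac{3 i \omega}{2} - 2 \left|{\omega}\right|}}{2}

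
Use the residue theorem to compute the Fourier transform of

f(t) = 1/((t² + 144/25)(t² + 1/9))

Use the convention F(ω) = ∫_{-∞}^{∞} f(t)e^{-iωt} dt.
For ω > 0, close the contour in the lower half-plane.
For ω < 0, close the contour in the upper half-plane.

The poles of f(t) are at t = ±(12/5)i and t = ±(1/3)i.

Let g(z) = f(z)e^{-iωz}; for large |z| the factor e^{-iωz} decays in the lower half-plane when ω > 0 and in the upper half-plane when ω < 0.

Case ω > 0 (lower half-plane, clockwise contour ⇒ F(ω) = -2πi·ΣRes):
  Res_{z = - \frac{12 i}{5}} g(z) = - \frac{375 i e^{- \frac{12 \omega}{5}}}{10168}
  Res_{z = - \frac{i}{3}} g(z) = \frac{675 i e^{- \frac{\omega}{3}}}{2542}
  F(ω) = -2πi·ΣRes = \frac{675 \pi e^{- \frac{\omega}{3}}}{1271} - \frac{375 \pi e^{- \frac{12 \omega}{5}}}{5084}

Case ω < 0 (upper half-plane, counterclockwise contour ⇒ F(ω) = +2πi·ΣRes):
  Res_{z = \frac{12 i}{5}} g(z) = \frac{375 i e^{\frac{12 \omega}{5}}}{10168}
  Res_{z = \frac{i}{3}} g(z) = - \frac{675 i e^{\frac{\omega}{3}}}{2542}
  F(ω) = 2πi·ΣRes = \frac{75 \pi \left(- 5 e^{\frac{12 \omega}{5}} + 36 e^{\frac{\omega}{3}}\right)}{5084}

Both cases combine into a single formula in |ω|:

F(ω) = \frac{675 \pi e^{- \frac{\left|{\omega}\right|}{3}}}{1271} - \frac{375 \pi e^{- \frac{12 \left|{\omega}\right|}{5}}}{5084}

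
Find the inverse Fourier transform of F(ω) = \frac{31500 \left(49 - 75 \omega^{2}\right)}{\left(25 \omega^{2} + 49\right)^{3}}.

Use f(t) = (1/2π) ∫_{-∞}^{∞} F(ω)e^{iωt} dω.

f(t) = 9 t^{2} e^{- \frac{7 \left|{t}\right|}{5}}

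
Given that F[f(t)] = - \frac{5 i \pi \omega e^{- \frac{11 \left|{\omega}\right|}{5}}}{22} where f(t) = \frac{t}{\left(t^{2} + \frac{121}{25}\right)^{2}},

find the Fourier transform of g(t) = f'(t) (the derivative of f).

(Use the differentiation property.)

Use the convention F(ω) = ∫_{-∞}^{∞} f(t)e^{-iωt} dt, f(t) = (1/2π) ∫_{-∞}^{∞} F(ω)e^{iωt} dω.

F[g](ω) = \frac{5 \pi \omega^{2} e^{- \frac{11 \left|{\omega}\right|}{5}}}{22}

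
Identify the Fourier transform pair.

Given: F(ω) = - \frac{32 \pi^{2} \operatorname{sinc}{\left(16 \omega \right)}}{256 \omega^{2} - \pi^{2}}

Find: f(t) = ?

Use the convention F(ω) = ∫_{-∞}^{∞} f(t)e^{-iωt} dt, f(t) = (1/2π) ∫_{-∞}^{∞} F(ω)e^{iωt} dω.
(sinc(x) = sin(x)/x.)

f(t) = 2 \left(\begin{cases} \cos^{2}{\left(\frac{\pi t}{32} \right)} & \text{for}\: \left|{t}\right| < 16 \\0 & \text{otherwise} \end{cases}\right)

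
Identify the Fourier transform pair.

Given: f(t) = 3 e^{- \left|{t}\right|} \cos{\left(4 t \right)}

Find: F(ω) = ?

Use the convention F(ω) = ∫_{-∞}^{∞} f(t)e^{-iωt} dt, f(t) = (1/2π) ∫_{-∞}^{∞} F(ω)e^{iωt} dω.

F(ω) = \frac{6 \left(\omega^{2} + 17\right)}{\omega^{4} - 30 \omega^{2} + 289}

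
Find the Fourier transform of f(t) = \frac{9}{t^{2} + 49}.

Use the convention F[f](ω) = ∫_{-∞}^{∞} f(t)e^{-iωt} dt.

F(ω) = \frac{9 \pi e^{- 7 \left|{\omega}\right|}}{7}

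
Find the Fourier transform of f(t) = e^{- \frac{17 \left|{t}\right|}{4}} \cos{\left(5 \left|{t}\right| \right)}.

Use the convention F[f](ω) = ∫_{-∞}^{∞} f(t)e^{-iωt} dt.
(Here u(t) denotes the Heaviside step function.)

F(ω) = \frac{136 \left(16 \omega^{2} + 689\right)}{256 \omega^{4} - 3552 \omega^{2} + 474721}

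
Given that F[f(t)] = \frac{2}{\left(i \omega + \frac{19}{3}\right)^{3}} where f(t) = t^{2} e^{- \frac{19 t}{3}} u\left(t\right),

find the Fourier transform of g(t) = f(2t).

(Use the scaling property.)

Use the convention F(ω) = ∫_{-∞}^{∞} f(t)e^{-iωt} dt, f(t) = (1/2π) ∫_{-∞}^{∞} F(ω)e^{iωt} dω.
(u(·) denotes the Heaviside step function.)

F[g](ω) = \frac{216}{\left(3 i \omega + 38\right)^{3}}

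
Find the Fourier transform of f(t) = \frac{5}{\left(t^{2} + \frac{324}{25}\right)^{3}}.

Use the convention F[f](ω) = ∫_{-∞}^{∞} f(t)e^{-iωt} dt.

F(ω) = \frac{625 \pi \left(108 \omega^{2} + 90 \left|{\omega}\right| + 25\right) e^{- \frac{18 \left|{\omega}\right|}{5}}}{5038848}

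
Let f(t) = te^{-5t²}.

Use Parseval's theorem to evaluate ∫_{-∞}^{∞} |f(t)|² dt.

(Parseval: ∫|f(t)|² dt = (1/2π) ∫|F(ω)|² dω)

∫|f(t)|² dt = \frac{\sqrt{10} \sqrt{\pi}}{200}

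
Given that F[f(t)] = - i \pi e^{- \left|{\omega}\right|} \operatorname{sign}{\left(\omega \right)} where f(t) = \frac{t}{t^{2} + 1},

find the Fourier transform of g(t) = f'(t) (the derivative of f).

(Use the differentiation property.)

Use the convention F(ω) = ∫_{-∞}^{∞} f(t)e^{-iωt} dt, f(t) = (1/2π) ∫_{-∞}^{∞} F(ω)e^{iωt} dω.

F[g](ω) = \pi \omega e^{- \left|{\omega}\right|} \operatorname{sign}{\left(\omega \right)}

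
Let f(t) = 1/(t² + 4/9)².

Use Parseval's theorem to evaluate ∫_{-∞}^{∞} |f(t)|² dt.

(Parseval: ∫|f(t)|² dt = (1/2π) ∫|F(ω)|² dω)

∫|f(t)|² dt = \frac{10935 \pi}{2048}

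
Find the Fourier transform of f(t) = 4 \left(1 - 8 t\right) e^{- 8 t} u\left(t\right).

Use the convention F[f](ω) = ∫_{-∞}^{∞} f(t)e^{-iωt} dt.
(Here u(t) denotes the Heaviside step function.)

F(ω) = \frac{4 i \omega}{- \omega^{2} + 16 i \omega + 64}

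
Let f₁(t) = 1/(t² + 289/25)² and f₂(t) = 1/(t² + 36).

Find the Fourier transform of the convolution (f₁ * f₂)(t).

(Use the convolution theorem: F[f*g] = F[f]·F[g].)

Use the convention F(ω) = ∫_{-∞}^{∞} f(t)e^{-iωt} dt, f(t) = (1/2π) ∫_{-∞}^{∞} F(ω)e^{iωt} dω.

F[f₁*f₂](ω) = \frac{25 \pi^{2} \left(17 \left|{\omega}\right| + 5\right) e^{- \frac{47 \left|{\omega}\right|}{5}}}{58956}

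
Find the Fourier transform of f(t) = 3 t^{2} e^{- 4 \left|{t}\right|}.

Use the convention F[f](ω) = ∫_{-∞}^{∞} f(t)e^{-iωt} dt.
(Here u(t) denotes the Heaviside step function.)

F(ω) = \frac{48 \left(16 - 3 \omega^{2}\right)}{\left(\omega^{2} + 16\right)^{3}}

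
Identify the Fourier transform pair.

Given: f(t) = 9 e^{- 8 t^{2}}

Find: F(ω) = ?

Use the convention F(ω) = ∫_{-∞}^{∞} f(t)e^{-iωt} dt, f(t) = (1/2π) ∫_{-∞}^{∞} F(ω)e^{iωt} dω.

F(ω) = \frac{9 \sqrt{2} \sqrt{\pi} e^{- \frac{\omega^{2}}{32}}}{4}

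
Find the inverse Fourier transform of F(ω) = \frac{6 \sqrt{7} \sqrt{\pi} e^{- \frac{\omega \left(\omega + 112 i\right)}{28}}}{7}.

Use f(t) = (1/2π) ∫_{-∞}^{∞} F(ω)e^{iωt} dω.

f(t) = 6 e^{- 7 \left(t - 4\right)^{2}}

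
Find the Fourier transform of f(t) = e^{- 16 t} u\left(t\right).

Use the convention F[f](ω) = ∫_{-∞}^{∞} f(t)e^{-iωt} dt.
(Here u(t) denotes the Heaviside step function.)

F(ω) = \frac{1}{i \omega + 16}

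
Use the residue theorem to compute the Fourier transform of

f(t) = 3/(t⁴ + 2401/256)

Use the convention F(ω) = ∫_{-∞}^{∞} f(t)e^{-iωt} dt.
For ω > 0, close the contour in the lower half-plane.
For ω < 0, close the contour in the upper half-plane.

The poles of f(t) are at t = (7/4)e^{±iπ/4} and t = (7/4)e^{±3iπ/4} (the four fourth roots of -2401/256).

Let g(z) = f(z)e^{-iωz}; for large |z| the factor e^{-iωz} decays in the lower half-plane when ω > 0 and in the upper half-plane when ω < 0.

Case ω > 0 (lower half-plane, clockwise contour ⇒ F(ω) = -2πi·ΣRes):
  Res_{z = - \frac{7 \sqrt{2}}{8} - \frac{7 \sqrt{2} i}{8}} g(z) = \frac{24 \sqrt{2} \left(1 + i\right) e^{\frac{7 \sqrt{2} \omega \left(-1 + i\right)}{8}}}{343}
  Res_{z = \frac{7 \sqrt{2}}{8} - \frac{7 \sqrt{2} i}{8}} g(z) = \frac{24 \sqrt{2} \left(-1 + i\right) e^{- \frac{7 \sqrt{2} \omega \left(1 + i\right)}{8}}}{343}
  F(ω) = -2πi·ΣRes = \frac{48 \sqrt{2} \pi \left(\left(1 - i\right) e^{\frac{7 \sqrt{2} i \omega}{4}} + 1 + i\right) e^{- \frac{7 \sqrt{2} \omega \left(1 + i\right)}{8}}}{343} = \frac{192 \pi e^{- \frac{7 \sqrt{2} \omega}{8}} \sin{\left(\frac{7 \sqrt{2} \omega}{8} + \frac{\pi}{4} \right)}}{343}

Case ω < 0 (upper half-plane, counterclockwise contour ⇒ F(ω) = +2πi·ΣRes):
  Res_{z = \frac{7 \sqrt{2}}{8} + \frac{7 \sqrt{2} i}{8}} g(z) = - \frac{24 \sqrt{2} \left(1 + i\right) e^{\frac{7 \sqrt{2} \omega \left(1 - i\right)}{8}}}{343}
  Res_{z = - \frac{7 \sqrt{2}}{8} + \frac{7 \sqrt{2} i}{8}} g(z) = \frac{24 \sqrt{2} \left(1 - i\right) e^{\frac{7 \sqrt{2} \omega \left(1 + i\right)}{8}}}{343}
  F(ω) = 2πi·ΣRes = - \frac{48 \sqrt{2} i \pi \left(\left(1 + i\right) e^{\frac{7 \sqrt{2} \omega \left(1 - i\right)}{8}} - \left(1 - i\right) e^{\frac{7 \sqrt{2} \omega \left(1 + i\right)}{8}}\right)}{343} = \frac{192 \pi e^{\frac{7 \sqrt{2} \omega}{8}} \cos{\left(\frac{7 \sqrt{2} \omega}{8} + \frac{\pi}{4} \right)}}{343}

Both cases combine into a single formula in |ω|:

F(ω) = \frac{192 \pi e^{- \frac{7 \sqrt{2} \left|{\omega}\right|}{8}} \sin{\left(\frac{7 \sqrt{2} \left|{\omega}\right|}{8} + \frac{\pi}{4} \right)}}{343}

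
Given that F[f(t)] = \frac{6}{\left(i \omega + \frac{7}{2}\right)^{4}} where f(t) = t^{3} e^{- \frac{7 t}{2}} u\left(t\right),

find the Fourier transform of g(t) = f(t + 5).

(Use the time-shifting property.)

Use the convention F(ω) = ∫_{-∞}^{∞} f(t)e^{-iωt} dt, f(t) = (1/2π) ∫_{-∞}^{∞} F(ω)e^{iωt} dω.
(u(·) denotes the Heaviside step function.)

F[g](ω) = \frac{96 e^{5 i \omega}}{\left(2 i \omega + 7\right)^{4}}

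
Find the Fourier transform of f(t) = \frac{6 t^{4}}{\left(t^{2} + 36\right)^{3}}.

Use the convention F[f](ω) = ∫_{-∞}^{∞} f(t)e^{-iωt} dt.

F(ω) = \frac{3 \pi \left(12 \omega^{2} - 10 \left|{\omega}\right| + 1\right) e^{- 6 \left|{\omega}\right|}}{8}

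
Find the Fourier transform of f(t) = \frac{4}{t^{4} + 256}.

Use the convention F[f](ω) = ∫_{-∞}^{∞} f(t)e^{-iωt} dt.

F(ω) = \frac{\pi e^{- 2 \sqrt{2} \left|{\omega}\right|} \sin{\left(2 \sqrt{2} \left|{\omega}\right| + \frac{\pi}{4} \right)}}{16}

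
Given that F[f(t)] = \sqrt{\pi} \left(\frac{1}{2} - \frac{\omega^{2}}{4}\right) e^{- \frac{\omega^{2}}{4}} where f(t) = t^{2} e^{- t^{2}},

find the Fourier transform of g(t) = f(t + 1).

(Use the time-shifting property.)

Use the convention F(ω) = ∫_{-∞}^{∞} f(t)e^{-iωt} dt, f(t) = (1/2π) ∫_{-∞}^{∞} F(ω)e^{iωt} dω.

F[g](ω) = \frac{\sqrt{\pi} \left(2 - \omega^{2}\right) e^{\omega \left(- \frac{\omega}{4} + i\right)}}{4}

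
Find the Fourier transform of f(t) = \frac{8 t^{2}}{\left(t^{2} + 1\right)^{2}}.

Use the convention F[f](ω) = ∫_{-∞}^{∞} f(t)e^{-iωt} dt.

F(ω) = 4 \pi \left(1 - \left|{\omega}\right|\right) e^{- \left|{\omega}\right|}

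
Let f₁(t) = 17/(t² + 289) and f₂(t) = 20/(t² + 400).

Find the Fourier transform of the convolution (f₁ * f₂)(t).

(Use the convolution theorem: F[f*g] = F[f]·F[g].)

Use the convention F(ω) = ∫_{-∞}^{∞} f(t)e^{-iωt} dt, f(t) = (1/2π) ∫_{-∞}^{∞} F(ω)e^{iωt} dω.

F[f₁*f₂](ω) = \pi^{2} e^{- 37 \left|{\omega}\right|}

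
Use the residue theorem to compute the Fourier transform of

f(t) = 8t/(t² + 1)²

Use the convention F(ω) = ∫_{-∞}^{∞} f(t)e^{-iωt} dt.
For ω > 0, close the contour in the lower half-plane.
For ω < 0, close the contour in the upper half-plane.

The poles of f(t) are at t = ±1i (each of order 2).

Let g(z) = f(z)e^{-iωz}; for large |z| the factor e^{-iωz} decays in the lower half-plane when ω > 0 and in the upper half-plane when ω < 0.

Case ω > 0 (lower half-plane, clockwise contour ⇒ F(ω) = -2πi·ΣRes):
  Res_{z = - i} g(z) = 2 \omega e^{- \omega} (pole of order 2)
  F(ω) = -2πi·ΣRes = - 4 i \pi \omega e^{- \omega}

Case ω < 0 (upper half-plane, counterclockwise contour ⇒ F(ω) = +2πi·ΣRes):
  Res_{z = i} g(z) = - 2 \omega e^{\omega} (pole of order 2)
  F(ω) = 2πi·ΣRes = - 4 i \pi \omega e^{\omega}

Both cases combine into a single formula in |ω|:

F(ω) = - 4 i \pi \omega e^{- \left|{\omega}\right|}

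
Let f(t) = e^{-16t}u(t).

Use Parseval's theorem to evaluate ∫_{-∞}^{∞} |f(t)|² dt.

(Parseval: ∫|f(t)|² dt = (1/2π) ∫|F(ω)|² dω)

∫|f(t)|² dt = \frac{1}{32}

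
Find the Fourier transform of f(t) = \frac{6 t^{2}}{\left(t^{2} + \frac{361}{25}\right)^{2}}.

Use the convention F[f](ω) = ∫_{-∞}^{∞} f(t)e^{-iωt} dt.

F(ω) = \frac{3 \pi \left(5 - 19 \left|{\omega}\right|\right) e^{- \frac{19 \left|{\omega}\right|}{5}}}{19}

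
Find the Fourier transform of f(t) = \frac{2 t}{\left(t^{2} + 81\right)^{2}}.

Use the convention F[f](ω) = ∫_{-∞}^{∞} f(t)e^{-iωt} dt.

F(ω) = - \frac{i \pi \omega e^{- 9 \left|{\omega}\right|}}{9}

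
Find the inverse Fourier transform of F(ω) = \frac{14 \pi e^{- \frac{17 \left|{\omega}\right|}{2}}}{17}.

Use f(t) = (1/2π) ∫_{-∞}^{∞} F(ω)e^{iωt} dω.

f(t) = \frac{7}{t^{2} + \frac{289}{4}}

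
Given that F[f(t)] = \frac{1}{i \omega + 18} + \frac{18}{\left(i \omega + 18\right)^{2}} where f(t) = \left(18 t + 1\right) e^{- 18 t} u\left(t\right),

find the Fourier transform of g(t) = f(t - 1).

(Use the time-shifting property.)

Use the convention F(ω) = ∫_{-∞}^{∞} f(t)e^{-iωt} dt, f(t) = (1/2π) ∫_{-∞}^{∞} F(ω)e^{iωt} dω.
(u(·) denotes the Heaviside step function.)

F[g](ω) = \frac{\left(- i \omega - 36\right) e^{- i \omega}}{\omega^{2} - 36 i \omega - 324}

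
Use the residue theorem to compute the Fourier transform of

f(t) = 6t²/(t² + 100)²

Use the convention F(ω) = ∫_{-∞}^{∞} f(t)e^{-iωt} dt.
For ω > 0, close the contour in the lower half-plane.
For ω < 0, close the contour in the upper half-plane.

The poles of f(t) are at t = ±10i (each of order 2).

Let g(z) = f(z)e^{-iωz}; for large |z| the factor e^{-iωz} decays in the lower half-plane when ω > 0 and in the upper half-plane when ω < 0.

Case ω > 0 (lower half-plane, clockwise contour ⇒ F(ω) = -2πi·ΣRes):
  Res_{z = - 10 i} g(z) = \frac{3 i \left(1 - 10 \omega\right) e^{- 10 \omega}}{20} (pole of order 2)
  F(ω) = -2πi·ΣRes = \frac{3 \pi \left(1 - 10 \omega\right) e^{- 10 \omega}}{10}

Case ω < 0 (upper half-plane, counterclockwise contour ⇒ F(ω) = +2πi·ΣRes):
  Res_{z = 10 i} g(z) = \frac{3 i \left(- 10 \omega - 1\right) e^{10 \omega}}{20} (pole of order 2)
  F(ω) = 2πi·ΣRes = \frac{3 \pi \left(10 \omega + 1\right) e^{10 \omega}}{10}

Both cases combine into a single formula in |ω|:

F(ω) = \frac{3 \pi \left(1 - 10 \left|{\omega}\right|\right) e^{- 10 \left|{\omega}\right|}}{10}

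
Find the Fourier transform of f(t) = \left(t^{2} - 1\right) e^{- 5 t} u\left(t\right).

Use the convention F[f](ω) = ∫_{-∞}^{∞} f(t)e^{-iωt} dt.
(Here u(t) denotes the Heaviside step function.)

F(ω) = \frac{2 i \omega - \left(i \omega + 5\right)^{3} + 10}{\left(i \omega + 5\right)^{4}}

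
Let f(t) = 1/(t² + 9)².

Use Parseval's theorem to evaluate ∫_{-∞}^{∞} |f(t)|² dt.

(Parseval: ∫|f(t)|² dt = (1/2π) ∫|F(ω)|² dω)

∫|f(t)|² dt = \frac{5 \pi}{34992}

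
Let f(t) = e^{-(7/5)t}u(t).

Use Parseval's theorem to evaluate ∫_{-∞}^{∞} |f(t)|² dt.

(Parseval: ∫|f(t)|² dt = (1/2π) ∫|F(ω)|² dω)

∫|f(t)|² dt = \frac{5}{14}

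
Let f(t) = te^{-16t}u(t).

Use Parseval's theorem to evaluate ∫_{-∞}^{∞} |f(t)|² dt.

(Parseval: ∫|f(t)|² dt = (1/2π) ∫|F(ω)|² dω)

∫|f(t)|² dt = \frac{1}{16384}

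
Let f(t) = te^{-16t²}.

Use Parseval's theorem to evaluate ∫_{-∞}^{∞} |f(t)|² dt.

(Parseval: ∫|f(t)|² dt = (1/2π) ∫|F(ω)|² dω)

∫|f(t)|² dt = \frac{\sqrt{2} \sqrt{\pi}}{512}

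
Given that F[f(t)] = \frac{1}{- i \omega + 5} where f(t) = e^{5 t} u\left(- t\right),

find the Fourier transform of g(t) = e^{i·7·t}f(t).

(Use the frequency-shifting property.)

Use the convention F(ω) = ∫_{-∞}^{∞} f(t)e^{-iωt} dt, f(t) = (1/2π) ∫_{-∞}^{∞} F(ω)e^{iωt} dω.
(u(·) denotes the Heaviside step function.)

F[g](ω) = \frac{i}{\omega - 7 + 5 i}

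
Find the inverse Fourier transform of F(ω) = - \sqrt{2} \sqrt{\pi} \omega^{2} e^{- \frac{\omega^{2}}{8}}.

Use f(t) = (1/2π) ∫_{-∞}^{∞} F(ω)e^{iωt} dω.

f(t) = 4 \left(8 t^{2} - 2\right) e^{- 2 t^{2}}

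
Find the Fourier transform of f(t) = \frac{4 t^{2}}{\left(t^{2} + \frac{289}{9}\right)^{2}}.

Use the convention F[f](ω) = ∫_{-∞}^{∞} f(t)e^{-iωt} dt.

F(ω) = \frac{2 \pi \left(3 - 17 \left|{\omega}\right|\right) e^{- \frac{17 \left|{\omega}\right|}{3}}}{17}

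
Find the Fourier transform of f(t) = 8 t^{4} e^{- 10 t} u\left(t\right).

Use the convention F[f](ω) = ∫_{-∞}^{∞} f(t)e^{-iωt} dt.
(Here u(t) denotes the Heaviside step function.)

F(ω) = \frac{192}{\left(i \omega + 10\right)^{5}}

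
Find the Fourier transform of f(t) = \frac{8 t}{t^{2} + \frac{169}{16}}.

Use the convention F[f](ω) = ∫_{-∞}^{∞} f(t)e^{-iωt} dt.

F(ω) = - 8 i \pi e^{- \frac{13 \left|{\omega}\right|}{4}} \operatorname{sign}{\left(\omega \right)}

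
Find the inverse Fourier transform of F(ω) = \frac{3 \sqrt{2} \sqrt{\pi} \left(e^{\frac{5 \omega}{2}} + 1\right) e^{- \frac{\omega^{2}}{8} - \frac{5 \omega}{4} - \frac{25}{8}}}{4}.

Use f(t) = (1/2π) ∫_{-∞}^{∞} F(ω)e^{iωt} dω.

f(t) = 3 e^{- 2 t^{2}} \cos{\left(5 t \right)}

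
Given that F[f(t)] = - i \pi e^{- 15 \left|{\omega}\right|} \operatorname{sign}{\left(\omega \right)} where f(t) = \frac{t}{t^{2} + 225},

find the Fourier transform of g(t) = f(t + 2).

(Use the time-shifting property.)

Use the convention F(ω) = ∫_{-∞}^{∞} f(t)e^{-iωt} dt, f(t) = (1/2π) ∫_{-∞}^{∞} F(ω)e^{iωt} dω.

F[g](ω) = - i \pi e^{2 i \omega} e^{- 15 \left|{\omega}\right|} \operatorname{sign}{\left(\omega \right)}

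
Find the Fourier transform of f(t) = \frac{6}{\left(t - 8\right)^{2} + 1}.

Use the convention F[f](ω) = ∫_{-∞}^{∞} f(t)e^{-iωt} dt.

F(ω) = 6 \pi e^{- 8 i \omega - \left|{\omega}\right|}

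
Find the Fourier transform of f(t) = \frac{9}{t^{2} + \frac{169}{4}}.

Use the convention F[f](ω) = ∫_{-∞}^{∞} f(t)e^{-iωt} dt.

F(ω) = \frac{18 \pi e^{- \frac{13 \left|{\omega}\right|}{2}}}{13}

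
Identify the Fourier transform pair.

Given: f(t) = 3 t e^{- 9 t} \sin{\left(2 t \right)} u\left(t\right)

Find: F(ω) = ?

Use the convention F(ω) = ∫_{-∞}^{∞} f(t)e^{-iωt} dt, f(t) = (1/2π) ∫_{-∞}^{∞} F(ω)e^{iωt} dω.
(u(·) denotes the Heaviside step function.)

F(ω) = \frac{12 \left(i \omega + 9\right)}{\left(\left(i \omega + 9\right)^{2} + 4\right)^{2}}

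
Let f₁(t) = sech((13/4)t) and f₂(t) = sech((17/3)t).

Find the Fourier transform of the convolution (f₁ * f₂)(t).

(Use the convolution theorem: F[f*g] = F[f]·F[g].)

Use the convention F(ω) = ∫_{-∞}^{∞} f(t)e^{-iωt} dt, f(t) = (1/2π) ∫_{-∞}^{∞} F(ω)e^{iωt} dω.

F[f₁*f₂](ω) = \frac{12 \pi^{2}}{221 \cosh{\left(\frac{3 \pi \omega}{34} \right)} \cosh{\left(\frac{2 \pi \omega}{13} \right)}}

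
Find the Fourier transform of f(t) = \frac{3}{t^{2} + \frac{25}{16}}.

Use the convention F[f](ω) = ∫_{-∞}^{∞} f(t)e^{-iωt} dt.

F(ω) = \frac{12 \pi e^{- \frac{5 \left|{\omega}\right|}{4}}}{5}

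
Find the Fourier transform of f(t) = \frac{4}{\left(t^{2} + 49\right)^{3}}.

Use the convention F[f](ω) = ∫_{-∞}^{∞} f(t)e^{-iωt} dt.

F(ω) = \frac{\pi \left(49 \omega^{2} + 21 \left|{\omega}\right| + 3\right) e^{- 7 \left|{\omega}\right|}}{33614}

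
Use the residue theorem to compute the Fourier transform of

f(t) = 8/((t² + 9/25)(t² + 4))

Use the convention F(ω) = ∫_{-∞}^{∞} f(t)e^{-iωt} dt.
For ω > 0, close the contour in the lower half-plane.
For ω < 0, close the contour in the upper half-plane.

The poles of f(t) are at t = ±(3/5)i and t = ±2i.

Let g(z) = f(z)e^{-iωz}; for large |z| the factor e^{-iωz} decays in the lower half-plane when ω > 0 and in the upper half-plane when ω < 0.

Case ω > 0 (lower half-plane, clockwise contour ⇒ F(ω) = -2πi·ΣRes):
  Res_{z = - \frac{3 i}{5}} g(z) = \frac{500 i e^{- \frac{3 \omega}{5}}}{273}
  Res_{z = - 2 i} g(z) = - \frac{50 i e^{- 2 \omega}}{91}
  F(ω) = -2πi·ΣRes = - \frac{100 \pi e^{- 2 \omega}}{91} + \frac{1000 \pi e^{- \frac{3 \omega}{5}}}{273}

Case ω < 0 (upper half-plane, counterclockwise contour ⇒ F(ω) = +2πi·ΣRes):
  Res_{z = \frac{3 i}{5}} g(z) = - \frac{500 i e^{\frac{3 \omega}{5}}}{273}
  Res_{z = 2 i} g(z) = \frac{50 i e^{2 \omega}}{91}
  F(ω) = 2πi·ΣRes = \frac{100 \pi \left(10 e^{\frac{3 \omega}{5}} - 3 e^{2 \omega}\right)}{273}

Both cases combine into a single formula in |ω|:

F(ω) = - \frac{100 \pi e^{- 2 \left|{\omega}\right|}}{91} + \frac{1000 \pi e^{- \frac{3 \left|{\omega}\right|}{5}}}{273}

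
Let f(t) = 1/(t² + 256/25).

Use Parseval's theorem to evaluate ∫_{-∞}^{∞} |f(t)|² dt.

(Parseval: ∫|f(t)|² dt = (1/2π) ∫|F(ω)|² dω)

∫|f(t)|² dt = \frac{125 \pi}{8192}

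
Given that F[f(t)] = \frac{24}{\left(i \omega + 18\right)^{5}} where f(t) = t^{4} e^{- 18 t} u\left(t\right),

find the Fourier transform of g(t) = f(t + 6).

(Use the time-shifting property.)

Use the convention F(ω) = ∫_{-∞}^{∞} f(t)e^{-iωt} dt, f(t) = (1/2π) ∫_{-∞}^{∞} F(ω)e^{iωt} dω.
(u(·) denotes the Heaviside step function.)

F[g](ω) = \frac{24 e^{6 i \omega}}{\left(i \omega + 18\right)^{5}}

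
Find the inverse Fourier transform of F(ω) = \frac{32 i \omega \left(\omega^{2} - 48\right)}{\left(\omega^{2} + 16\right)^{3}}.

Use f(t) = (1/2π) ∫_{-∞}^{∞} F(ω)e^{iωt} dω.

f(t) = 8 t e^{- 4 \left|{t}\right|} \left|{t}\right|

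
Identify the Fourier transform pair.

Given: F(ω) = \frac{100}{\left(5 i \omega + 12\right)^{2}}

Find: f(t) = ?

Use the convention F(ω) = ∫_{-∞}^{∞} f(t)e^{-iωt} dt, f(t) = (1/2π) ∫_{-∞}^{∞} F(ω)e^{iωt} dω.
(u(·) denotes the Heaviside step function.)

f(t) = 4 t e^{- \frac{12 t}{5}} u\left(t\right)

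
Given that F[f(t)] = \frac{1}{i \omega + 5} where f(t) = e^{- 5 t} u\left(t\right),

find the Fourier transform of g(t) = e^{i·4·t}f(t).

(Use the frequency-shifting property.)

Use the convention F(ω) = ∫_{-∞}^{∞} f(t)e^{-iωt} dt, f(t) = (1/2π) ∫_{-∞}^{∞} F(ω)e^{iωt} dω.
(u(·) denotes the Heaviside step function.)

F[g](ω) = \frac{1}{i \left(\omega - 4\right) + 5}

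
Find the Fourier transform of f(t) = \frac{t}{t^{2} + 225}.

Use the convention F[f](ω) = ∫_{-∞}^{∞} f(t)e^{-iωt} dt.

F(ω) = - i \pi e^{- 15 \left|{\omega}\right|} \operatorname{sign}{\left(\omega \right)}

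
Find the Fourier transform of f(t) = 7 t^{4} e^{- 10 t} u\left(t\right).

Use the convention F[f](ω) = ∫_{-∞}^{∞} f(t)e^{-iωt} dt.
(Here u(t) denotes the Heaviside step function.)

F(ω) = \frac{168}{\left(i \omega + 10\right)^{5}}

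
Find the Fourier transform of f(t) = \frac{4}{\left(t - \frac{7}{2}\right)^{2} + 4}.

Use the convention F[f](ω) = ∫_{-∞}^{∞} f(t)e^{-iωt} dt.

F(ω) = 2 \pi e^{- \frac{7 i \omega}{2} - 2 \left|{\omega}\right|}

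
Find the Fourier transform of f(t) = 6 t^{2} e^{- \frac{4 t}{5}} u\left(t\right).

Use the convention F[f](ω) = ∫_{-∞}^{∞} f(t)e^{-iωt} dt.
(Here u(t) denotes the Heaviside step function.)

F(ω) = \frac{1500}{\left(5 i \omega + 4\right)^{3}}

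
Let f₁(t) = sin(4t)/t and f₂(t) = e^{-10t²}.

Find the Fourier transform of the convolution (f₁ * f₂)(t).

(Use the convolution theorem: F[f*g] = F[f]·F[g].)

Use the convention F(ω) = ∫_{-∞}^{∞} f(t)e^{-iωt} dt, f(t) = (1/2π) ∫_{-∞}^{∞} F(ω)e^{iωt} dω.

F[f₁*f₂](ω) = \begin{cases} \frac{\sqrt{10} \pi^{\frac{3}{2}} e^{- \frac{\omega^{2}}{40}}}{10} & \text{for}\: \omega > -4 \wedge \omega < 4 \\0 & \text{otherwise} \end{cases}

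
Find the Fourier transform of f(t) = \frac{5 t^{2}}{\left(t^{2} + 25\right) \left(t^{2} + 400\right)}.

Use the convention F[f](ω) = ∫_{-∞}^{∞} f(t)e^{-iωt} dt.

F(ω) = \frac{\pi \left(4 - e^{15 \left|{\omega}\right|}\right) e^{- 20 \left|{\omega}\right|}}{15}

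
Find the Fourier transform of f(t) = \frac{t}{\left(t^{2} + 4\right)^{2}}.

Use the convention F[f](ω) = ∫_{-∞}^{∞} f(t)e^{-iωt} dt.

F(ω) = - \frac{i \pi \omega e^{- 2 \left|{\omega}\right|}}{4}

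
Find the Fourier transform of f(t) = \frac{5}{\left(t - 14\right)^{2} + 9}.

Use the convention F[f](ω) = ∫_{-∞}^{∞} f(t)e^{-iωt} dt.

F(ω) = \frac{5 \pi e^{- 14 i \omega - 3 \left|{\omega}\right|}}{3}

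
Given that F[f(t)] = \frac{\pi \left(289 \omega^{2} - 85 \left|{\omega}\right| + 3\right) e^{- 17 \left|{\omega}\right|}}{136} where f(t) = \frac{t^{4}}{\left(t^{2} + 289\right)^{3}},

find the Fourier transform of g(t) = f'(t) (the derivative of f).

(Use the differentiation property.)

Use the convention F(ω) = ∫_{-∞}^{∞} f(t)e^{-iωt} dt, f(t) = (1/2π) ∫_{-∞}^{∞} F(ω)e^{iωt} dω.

F[g](ω) = \frac{i \pi \omega \left(289 \omega^{2} - 85 \left|{\omega}\right| + 3\right) e^{- 17 \left|{\omega}\right|}}{136}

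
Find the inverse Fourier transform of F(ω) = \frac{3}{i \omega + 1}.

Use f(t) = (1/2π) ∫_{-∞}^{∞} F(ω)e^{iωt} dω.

f(t) = 3 e^{- t} u\left(t\right)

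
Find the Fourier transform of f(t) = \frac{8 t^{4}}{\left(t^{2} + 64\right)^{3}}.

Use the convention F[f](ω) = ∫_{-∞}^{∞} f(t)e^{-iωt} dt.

F(ω) = \frac{\pi \left(64 \omega^{2} - 40 \left|{\omega}\right| + 3\right) e^{- 8 \left|{\omega}\right|}}{8}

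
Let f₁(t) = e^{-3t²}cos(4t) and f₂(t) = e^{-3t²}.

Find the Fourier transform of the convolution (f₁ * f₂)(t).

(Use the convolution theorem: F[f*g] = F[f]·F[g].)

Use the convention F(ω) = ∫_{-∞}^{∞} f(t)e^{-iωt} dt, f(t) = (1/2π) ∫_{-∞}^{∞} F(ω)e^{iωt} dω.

F[f₁*f₂](ω) = \frac{\pi \left(e^{\frac{4 \omega}{3}} + 1\right) e^{- \frac{\omega^{2}}{6} - \frac{2 \omega}{3} - \frac{4}{3}}}{6}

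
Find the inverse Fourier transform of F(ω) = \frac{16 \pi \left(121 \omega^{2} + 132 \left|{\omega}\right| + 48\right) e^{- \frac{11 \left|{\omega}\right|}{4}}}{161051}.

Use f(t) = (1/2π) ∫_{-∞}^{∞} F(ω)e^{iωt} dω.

f(t) = \frac{2}{\left(t^{2} + \frac{121}{16}\right)^{3}}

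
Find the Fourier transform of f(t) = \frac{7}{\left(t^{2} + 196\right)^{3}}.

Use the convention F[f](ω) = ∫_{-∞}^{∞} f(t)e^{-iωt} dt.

F(ω) = \frac{\pi \left(196 \omega^{2} + 42 \left|{\omega}\right| + 3\right) e^{- 14 \left|{\omega}\right|}}{614656}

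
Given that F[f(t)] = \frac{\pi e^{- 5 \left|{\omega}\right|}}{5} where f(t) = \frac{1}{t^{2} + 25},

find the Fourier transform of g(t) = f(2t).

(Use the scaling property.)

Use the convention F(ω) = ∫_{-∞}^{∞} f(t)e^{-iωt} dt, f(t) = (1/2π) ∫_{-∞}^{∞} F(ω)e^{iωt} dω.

F[g](ω) = \frac{\pi e^{- \frac{5 \left|{\omega}\right|}{2}}}{10}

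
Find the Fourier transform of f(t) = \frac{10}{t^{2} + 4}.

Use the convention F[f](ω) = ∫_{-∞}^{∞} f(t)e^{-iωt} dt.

F(ω) = 5 \pi e^{- 2 \left|{\omega}\right|}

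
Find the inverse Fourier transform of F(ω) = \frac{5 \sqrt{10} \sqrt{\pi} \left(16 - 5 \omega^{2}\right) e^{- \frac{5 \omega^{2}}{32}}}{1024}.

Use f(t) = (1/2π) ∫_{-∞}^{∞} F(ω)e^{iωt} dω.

f(t) = t^{2} e^{- \frac{8 t^{2}}{5}}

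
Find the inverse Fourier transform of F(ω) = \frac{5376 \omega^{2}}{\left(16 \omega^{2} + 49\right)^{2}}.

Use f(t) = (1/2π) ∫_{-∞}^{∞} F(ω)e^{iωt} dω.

f(t) = 3 \left(1 - \frac{7 \left|{t}\right|}{4}\right) e^{- \frac{7 \left|{t}\right|}{4}}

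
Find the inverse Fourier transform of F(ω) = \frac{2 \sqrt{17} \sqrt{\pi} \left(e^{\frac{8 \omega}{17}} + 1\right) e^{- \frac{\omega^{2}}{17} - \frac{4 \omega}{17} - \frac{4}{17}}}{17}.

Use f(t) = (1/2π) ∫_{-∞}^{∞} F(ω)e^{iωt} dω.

f(t) = 2 e^{- \frac{17 t^{2}}{4}} \cos{\left(2 t \right)}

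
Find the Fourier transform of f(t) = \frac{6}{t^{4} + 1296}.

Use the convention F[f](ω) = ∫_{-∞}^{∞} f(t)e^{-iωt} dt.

F(ω) = \frac{\pi e^{- 3 \sqrt{2} \left|{\omega}\right|} \sin{\left(3 \sqrt{2} \left|{\omega}\right| + \frac{\pi}{4} \right)}}{36}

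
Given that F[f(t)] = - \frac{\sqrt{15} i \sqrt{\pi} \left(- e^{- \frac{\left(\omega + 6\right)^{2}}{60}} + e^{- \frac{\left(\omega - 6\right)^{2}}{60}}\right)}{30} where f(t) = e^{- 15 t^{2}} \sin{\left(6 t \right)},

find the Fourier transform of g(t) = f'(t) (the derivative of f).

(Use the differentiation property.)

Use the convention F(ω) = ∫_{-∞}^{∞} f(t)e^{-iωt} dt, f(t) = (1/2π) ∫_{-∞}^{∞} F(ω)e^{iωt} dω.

F[g](ω) = \frac{\sqrt{15} \sqrt{\pi} \omega \left(e^{\frac{2 \omega}{5}} - 1\right) e^{- \frac{\omega^{2}}{60} - \frac{\omega}{5} - \frac{3}{5}}}{30}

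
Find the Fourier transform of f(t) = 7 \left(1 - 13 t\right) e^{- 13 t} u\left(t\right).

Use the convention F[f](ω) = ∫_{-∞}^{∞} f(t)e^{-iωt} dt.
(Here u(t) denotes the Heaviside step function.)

F(ω) = \frac{7 i \omega}{- \omega^{2} + 26 i \omega + 169}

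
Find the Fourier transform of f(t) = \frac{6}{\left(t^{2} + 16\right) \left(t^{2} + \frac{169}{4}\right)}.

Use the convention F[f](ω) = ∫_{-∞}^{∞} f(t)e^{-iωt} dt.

F(ω) = \frac{2 \pi e^{- 4 \left|{\omega}\right|}}{35} - \frac{16 \pi e^{- \frac{13 \left|{\omega}\right|}{2}}}{455}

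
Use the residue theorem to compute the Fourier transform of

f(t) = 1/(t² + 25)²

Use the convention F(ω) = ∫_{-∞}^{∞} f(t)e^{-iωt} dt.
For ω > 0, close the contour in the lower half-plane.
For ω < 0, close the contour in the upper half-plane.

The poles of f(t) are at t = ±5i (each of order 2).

Let g(z) = f(z)e^{-iωz}; for large |z| the factor e^{-iωz} decays in the lower half-plane when ω > 0 and in the upper half-plane when ω < 0.

Case ω > 0 (lower half-plane, clockwise contour ⇒ F(ω) = -2πi·ΣRes):
  Res_{z = - 5 i} g(z) = \frac{i \left(5 \omega + 1\right) e^{- 5 \omega}}{500} (pole of order 2)
  F(ω) = -2πi·ΣRes = \frac{\pi \left(5 \omega + 1\right) e^{- 5 \omega}}{250}

Case ω < 0 (upper half-plane, counterclockwise contour ⇒ F(ω) = +2πi·ΣRes):
  Res_{z = 5 i} g(z) = \frac{i \left(5 \omega - 1\right) e^{5 \omega}}{500} (pole of order 2)
  F(ω) = 2πi·ΣRes = \frac{\pi \left(1 - 5 \omega\right) e^{5 \omega}}{250}

Both cases combine into a single formula in |ω|:

F(ω) = \frac{\pi \left(5 \left|{\omega}\right| + 1\right) e^{- 5 \left|{\omega}\right|}}{250}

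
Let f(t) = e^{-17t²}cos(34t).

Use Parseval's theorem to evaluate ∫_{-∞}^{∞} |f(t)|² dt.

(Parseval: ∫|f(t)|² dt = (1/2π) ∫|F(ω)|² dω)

∫|f(t)|² dt = \frac{\sqrt{34} \sqrt{\pi} \left(1 + e^{34}\right)}{68 e^{34}}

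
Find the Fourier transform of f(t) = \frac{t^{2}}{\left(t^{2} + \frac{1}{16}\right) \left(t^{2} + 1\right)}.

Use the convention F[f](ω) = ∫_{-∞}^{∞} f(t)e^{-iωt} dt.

F(ω) = \frac{16 \pi e^{- \left|{\omega}\right|}}{15} - \frac{4 \pi e^{- \frac{\left|{\omega}\right|}{4}}}{15}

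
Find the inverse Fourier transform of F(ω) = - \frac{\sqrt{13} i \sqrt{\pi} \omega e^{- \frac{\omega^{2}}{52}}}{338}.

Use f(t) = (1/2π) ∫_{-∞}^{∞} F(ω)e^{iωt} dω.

f(t) = t e^{- 13 t^{2}}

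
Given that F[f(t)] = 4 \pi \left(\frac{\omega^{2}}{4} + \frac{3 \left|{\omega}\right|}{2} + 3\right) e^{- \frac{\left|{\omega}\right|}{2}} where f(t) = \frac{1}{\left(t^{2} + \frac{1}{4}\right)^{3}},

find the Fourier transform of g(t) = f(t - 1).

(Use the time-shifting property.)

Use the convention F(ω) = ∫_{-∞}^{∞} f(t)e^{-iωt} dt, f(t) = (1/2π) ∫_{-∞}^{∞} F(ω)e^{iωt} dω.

F[g](ω) = \pi \left(\omega^{2} + 6 \left|{\omega}\right| + 12\right) e^{- i \omega - \frac{\left|{\omega}\right|}{2}}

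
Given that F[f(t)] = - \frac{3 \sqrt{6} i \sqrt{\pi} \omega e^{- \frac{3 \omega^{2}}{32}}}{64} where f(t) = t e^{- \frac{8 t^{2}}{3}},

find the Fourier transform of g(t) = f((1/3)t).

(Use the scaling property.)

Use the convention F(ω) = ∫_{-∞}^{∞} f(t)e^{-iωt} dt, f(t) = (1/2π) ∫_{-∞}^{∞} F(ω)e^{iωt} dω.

F[g](ω) = - \frac{27 \sqrt{6} i \sqrt{\pi} \omega e^{- \frac{27 \omega^{2}}{32}}}{64}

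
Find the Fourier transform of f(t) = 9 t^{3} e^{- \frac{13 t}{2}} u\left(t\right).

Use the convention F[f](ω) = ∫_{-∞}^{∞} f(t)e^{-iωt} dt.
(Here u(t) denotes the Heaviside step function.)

F(ω) = \frac{864}{\left(2 i \omega + 13\right)^{4}}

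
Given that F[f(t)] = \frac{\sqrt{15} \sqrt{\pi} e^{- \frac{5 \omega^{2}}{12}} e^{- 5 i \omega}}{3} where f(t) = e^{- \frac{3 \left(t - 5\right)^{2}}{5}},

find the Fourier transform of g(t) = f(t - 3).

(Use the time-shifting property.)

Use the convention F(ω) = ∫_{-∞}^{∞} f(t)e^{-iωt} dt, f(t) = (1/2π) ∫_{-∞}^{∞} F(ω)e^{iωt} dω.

F[g](ω) = \frac{\sqrt{15} \sqrt{\pi} e^{- \frac{\omega \left(5 \omega + 96 i\right)}{12}}}{3}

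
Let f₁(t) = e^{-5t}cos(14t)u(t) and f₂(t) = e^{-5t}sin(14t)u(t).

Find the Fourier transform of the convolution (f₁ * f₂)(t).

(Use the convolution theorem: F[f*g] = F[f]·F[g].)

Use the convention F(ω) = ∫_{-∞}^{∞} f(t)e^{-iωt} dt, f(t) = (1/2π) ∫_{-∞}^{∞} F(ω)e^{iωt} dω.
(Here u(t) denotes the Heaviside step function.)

F[f₁*f₂](ω) = \frac{14 \left(i \omega + 5\right)}{\left(\left(i \omega + 5\right)^{2} + 196\right)^{2}}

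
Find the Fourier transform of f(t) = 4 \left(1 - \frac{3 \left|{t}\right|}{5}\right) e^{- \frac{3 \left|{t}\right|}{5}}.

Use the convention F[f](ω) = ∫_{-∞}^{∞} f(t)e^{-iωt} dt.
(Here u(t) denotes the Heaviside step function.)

F(ω) = \frac{6000 \omega^{2}}{\left(25 \omega^{2} + 9\right)^{2}}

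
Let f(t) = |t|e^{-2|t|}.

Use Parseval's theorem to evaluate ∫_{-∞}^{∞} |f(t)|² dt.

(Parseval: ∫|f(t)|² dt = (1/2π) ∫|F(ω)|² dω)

∫|f(t)|² dt = \frac{1}{16}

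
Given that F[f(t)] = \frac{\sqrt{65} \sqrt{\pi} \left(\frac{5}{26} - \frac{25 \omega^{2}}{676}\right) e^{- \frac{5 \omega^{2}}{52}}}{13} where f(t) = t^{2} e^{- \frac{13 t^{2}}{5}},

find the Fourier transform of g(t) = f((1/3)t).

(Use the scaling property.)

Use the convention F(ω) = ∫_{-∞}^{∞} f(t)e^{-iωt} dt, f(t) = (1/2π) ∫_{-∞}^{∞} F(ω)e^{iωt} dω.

F[g](ω) = \frac{15 \sqrt{65} \sqrt{\pi} \left(26 - 45 \omega^{2}\right) e^{- \frac{45 \omega^{2}}{52}}}{8788}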